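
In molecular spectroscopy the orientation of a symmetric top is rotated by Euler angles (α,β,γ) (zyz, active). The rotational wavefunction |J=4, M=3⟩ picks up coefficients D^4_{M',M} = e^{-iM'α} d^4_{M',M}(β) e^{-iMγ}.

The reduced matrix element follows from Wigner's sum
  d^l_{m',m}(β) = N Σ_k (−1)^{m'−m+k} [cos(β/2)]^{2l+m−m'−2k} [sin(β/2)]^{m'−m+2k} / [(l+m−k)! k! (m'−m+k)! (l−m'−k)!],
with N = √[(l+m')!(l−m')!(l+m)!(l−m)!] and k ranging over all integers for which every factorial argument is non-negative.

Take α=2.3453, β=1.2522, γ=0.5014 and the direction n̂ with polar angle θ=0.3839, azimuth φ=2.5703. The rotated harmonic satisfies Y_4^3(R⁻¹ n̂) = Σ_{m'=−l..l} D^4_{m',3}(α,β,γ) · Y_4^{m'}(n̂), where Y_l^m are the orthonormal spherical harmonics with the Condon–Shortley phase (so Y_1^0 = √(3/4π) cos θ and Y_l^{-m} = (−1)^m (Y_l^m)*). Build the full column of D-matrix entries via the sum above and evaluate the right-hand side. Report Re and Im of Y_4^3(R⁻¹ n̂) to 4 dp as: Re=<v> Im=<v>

Need the full column D^4_{m',3} for m'=−4..4 at α=2.3453, β=1.2522, γ=0.5014.
cos(β/2)=0.810319, sin(β/2)=0.585989
d^4_{-4,3}: single k=7 term ⇒ +0.054378;  D = -0.001252+0.054364i
d^4_{-3,3}: k∈[6..7] ⇒ +0.186100 -0.013903 = +0.172197;  D = +0.125820-0.117563i
d^4_{-2,3}: k∈[5..6] ⇒ +0.412668 -0.071936 = +0.340732;  D = -0.340390-0.015262i
d^4_{-1,3}: k∈[4..5] ⇒ +0.672513 -0.211018 = +0.461496;  D = +0.307653+0.343988i
d^4_{0,3}: k∈[3..4] ⇒ +0.831788 -0.434990 = +0.396798;  D = +0.026406-0.395918i
d^4_{1,3}: k∈[2..3] ⇒ +0.771588 -0.672513 = +0.099074;  D = -0.075269+0.064423i
d^4_{2,3}: k∈[1..2] ⇒ +0.502974 -0.789103 = -0.286129;  D = -0.285012-0.025257i
d^4_{3,3}: k∈[0..1] ⇒ +0.185887 -0.680477 = -0.494590;  D = +0.313342+0.382670i
d^4_{4,3}: single k=0 term ⇒ -0.380213;  D = +0.041805-0.377908i
Y_4^{m'}(θ=0.3839,φ=2.5703) and Σ D·Y over m':
  (-0.0013+0.0544i)·(-0.0057+0.0066i)  (+0.1258-0.1176i)·(+0.0087-0.0604i)  (-0.3404-0.0153i)·(+0.0978+0.2142i)  (+0.3077+0.3440i)·(-0.4171-0.2681i)  (+0.0264-0.3959i)·(+0.3256+0.0000i)  (-0.0753+0.0644i)·(+0.4171-0.2681i)  (-0.2850-0.0253i)·(+0.0978-0.2142i)  (+0.3133+0.3827i)·(-0.0087-0.0604i)  (+0.0418-0.3779i)·(-0.0057-0.0066i)
Y_4^3(R⁻¹ n̂) = -0.093622-0.352924i

Re=-0.0936 Im=-0.3529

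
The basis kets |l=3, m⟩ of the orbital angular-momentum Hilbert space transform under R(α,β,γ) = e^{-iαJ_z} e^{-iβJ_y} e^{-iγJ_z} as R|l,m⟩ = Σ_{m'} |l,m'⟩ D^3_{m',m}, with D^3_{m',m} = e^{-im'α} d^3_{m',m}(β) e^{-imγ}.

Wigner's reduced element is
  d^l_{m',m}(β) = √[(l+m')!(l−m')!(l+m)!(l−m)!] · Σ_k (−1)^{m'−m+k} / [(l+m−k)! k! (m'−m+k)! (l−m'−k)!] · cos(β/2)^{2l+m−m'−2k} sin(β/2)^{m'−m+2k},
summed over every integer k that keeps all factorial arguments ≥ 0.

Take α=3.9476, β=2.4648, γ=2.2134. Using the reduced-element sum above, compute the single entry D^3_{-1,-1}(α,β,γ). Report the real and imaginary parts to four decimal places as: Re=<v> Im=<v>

First d^3_{-1,-1}(β=2.4648), then the phase factors e^{-i(-1)α} and e^{-i(-1)γ}:
c=cos(2.4648/2)=0.331975, s=sin(2.4648/2)=0.943288; N=√[2·24·2·24]=48.000000
k∈{0,1,2} keeps every argument non-negative
  k=0: (−1)^0·48.0000/(48)·0.3320^6·0.9433^0 = +0.001339
  k=1: (−1)^1·48.0000/(6)·0.3320^4·0.9433^2 = -0.086457
  k=2: (−1)^2·48.0000/(8)·0.3320^2·0.9433^4 = +0.523527
d^3_{-1,-1}(2.4648) = +0.001339 -0.086457 +0.523527 = +0.438409
Phases: e^{-i·(-1)·3.9476}=-0.692385-0.721528i, e^{-i·(-1)·2.2134}=-0.599282+0.800538i ⇒ D=+0.435140-0.053434i

Re=0.4351 Im=-0.0534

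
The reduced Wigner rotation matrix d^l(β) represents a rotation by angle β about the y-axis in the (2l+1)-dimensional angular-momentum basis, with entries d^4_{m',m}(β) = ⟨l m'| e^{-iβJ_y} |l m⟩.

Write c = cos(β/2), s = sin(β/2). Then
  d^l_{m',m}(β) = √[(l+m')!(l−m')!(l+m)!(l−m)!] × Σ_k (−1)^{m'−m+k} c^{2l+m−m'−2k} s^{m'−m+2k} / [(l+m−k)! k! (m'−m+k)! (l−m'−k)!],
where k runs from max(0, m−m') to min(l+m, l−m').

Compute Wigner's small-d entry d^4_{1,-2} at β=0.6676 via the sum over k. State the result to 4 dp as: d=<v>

d^4_{1,-2}(β=0.6676) via Wigner's sum:
With c≡cos(β/2)=0.944804 and s≡sin(β/2)=0.327636, N=[120·6·2·720]^{1/2}=1018.233765
k∈{0,1,2} keeps every argument non-negative
  k=0: (−1)^3·1018.2338/(72)·0.9448^5·0.3276^3 = -0.374453
  k=1: (−1)^4·1018.2338/(48)·0.9448^3·0.3276^5 = +0.067544
  k=2: (−1)^5·1018.2338/(240)·0.9448^1·0.3276^7 = -0.001624
d^4_{1,-2}(0.6676) = -0.374453 +0.067544 -0.001624 = -0.308533

d=-0.3085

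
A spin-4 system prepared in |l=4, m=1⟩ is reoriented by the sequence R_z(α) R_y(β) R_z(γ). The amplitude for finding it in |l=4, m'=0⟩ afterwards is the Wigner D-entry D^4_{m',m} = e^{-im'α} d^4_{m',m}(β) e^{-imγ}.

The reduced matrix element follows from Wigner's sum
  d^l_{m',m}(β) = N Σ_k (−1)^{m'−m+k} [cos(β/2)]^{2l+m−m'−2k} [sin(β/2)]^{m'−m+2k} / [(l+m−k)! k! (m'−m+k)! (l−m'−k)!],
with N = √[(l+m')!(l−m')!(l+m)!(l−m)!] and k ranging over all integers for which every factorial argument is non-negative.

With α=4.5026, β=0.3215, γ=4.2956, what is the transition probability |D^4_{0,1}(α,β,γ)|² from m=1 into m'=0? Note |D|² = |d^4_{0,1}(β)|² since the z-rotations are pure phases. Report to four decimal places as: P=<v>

P=0.3061

First d^4_{0,1}(β=0.3215), then the phase factors e^{-i(0)α} and e^{-i(1)γ}:
c=cos(0.3215/2)=0.987108, s=sin(0.3215/2)=0.160059; N=√[24·24·120·6]=643.987578
The bounds max(0,m−m')=1 and min(l+m,l−m')=4 give 4 terms
  k=1: (−1)^0·643.9876/(144)·0.9871^7·0.1601^1 = +0.653650
  k=2: (−1)^1·643.9876/(24)·0.9871^5·0.1601^3 = -0.103116
  k=3: (−1)^2·643.9876/(24)·0.9871^3·0.1601^5 = +0.002711
  k=4: (−1)^3·643.9876/(144)·0.9871^1·0.1601^7 = -0.000012
d^4_{0,1}(0.3215) = +0.653650 -0.103116 +0.002711 -0.000012 = +0.553233
|D^4_{0,1}|² = |d^4_{0,1}(β)|² = (+0.553233)² = 0.306067 (the z-rotation phases have unit modulus)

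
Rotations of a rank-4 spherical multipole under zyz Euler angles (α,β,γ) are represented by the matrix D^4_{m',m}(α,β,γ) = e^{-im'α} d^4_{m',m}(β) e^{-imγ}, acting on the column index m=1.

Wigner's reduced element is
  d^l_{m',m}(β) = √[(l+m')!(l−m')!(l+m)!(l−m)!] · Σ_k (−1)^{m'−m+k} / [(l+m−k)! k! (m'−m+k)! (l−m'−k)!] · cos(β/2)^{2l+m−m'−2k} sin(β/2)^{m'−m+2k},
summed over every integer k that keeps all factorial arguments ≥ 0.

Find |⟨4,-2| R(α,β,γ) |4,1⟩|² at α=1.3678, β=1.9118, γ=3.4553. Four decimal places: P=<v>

P=0.1557

D^4_{-2,1}(1.3678,1.9118,3.4553) = e^{-i·-2·1.3678}·d^4_{-2,1}(1.9118)·e^{-i·1·3.4553}. Compute d first:
c=cos(1.9118/2)=0.576874, s=sin(1.9118/2)=0.816833; N=√[2·720·120·6]=1018.233765
k: max(0,(1)−(-2))=3 … min(4+(1),4−(-2))=5
  k=3: (−1)^0·1018.2338/(72)·0.5769^5·0.8168^3 = +0.492402
  k=4: (−1)^1·1018.2338/(48)·0.5769^3·0.8168^5 = -1.480866
  k=5: (−1)^2·1018.2338/(240)·0.5769^1·0.8168^7 = +0.593815
d^4_{-2,1}(1.9118) = +0.492402 -1.480866 +0.593815 = -0.394650
|D^4_{-2,1}|² = |d^4_{-2,1}(β)|² = (-0.394650)² = 0.155749 (the z-rotation phases have unit modulus)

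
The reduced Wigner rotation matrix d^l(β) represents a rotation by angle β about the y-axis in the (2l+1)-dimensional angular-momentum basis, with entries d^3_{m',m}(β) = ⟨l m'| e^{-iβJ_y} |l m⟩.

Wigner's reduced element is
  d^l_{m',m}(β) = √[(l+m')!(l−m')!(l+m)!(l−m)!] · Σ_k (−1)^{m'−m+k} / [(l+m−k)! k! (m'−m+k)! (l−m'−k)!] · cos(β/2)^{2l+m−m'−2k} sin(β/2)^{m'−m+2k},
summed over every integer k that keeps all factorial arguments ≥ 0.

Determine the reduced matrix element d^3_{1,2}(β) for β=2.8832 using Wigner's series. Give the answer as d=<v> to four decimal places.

d^3_{1,2}(β=2.8832) via Wigner's sum:
Half-angle: c=0.128837, s=0.991666. N=√(24·2·120·1)=75.894664
k: max(0,(2)−(1))=1 … min(3+(2),3−(1))=2
  k=1: (−1)^0·75.8947/(24)·0.1288^5·0.9917^1 = +0.000111
  k=2: (−1)^1·75.8947/(12)·0.1288^3·0.9917^3 = -0.013190
d^3_{1,2}(2.8832) = +0.000111 -0.013190 = -0.013079

d=-0.0131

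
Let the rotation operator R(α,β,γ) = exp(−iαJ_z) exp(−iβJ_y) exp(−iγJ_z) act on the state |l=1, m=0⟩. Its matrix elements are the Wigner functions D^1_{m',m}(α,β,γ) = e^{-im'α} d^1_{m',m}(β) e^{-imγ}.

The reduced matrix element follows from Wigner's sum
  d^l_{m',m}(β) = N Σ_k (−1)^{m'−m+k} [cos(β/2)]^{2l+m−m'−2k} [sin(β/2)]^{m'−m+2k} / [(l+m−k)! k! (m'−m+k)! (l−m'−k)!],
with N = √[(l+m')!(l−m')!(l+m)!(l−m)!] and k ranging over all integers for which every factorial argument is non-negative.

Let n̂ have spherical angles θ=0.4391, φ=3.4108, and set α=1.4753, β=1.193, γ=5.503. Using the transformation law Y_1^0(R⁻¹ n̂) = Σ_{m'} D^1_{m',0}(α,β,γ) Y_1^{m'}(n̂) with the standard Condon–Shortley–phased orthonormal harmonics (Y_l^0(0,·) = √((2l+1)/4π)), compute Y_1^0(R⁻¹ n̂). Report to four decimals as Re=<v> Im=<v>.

Need the full column D^1_{m',0} for m'=−1..1 at α=1.4753, β=1.193, γ=5.503.
cos(β/2)=0.827307, sin(β/2)=0.561750
d^1_{-1,0}: single k=1 term ⇒ +0.657241;  D = +0.062669+0.654247i
d^1_{0,0}: k∈[0..1] ⇒ +0.684437 -0.315563 = +0.368873;  D = +0.368873+0.000000i
d^1_{1,0}: single k=0 term ⇒ -0.657241;  D = -0.062669+0.654247i
Y_1^{m'}(θ=0.4391,φ=3.4108) and Σ D·Y over m':
  (+0.0627+0.6542i)·(-0.1416+0.0391i)  (+0.3689+0.0000i)·(+0.4423+0.0000i)  (-0.0627+0.6542i)·(+0.1416+0.0391i)
Y_1^0(R⁻¹ n̂) = +0.094272+0.000000i

Re=0.0943 Im=0.0000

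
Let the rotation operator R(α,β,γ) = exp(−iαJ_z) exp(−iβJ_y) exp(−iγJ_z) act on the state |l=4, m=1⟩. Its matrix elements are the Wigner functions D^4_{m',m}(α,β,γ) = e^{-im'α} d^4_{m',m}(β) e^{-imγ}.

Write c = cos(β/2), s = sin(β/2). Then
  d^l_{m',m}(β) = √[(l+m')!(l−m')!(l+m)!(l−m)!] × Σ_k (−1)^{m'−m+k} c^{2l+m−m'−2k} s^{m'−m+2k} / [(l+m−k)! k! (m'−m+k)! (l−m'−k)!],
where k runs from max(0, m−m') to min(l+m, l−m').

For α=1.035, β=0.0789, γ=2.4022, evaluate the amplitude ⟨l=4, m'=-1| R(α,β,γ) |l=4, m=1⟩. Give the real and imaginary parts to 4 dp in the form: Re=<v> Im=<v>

Split into d^4_{-1,1}(β=0.0789) × two z-phases.
With c≡cos(β/2)=0.999222 and s≡sin(β/2)=0.039440, N=[6·120·120·6]^{1/2}=720.000000
The bounds max(0,m−m')=2 and min(l+m,l−m')=5 give 4 terms
  k=2: (−1)^0·720.0000/(72)·0.9992^6·0.0394^2 = +0.015482
  k=3: (−1)^1·720.0000/(24)·0.9992^4·0.0394^4 = -0.000072
  k=4: (−1)^2·720.0000/(48)·0.9992^2·0.0394^6 = +0.000000
  k=5: (−1)^3·720.0000/(720)·0.9992^0·0.0394^8 = -0.000000
d^4_{-1,1}(0.0789) = +0.015482 -0.000072 +0.000000 -0.000000 = +0.015410
Phases: e^{-i·(-1)·1.035}=+0.510526+0.859862i, e^{-i·(1)·2.4022}=-0.738878-0.673839i ⇒ D=+0.003116-0.015092i

Re=0.0031 Im=-0.0151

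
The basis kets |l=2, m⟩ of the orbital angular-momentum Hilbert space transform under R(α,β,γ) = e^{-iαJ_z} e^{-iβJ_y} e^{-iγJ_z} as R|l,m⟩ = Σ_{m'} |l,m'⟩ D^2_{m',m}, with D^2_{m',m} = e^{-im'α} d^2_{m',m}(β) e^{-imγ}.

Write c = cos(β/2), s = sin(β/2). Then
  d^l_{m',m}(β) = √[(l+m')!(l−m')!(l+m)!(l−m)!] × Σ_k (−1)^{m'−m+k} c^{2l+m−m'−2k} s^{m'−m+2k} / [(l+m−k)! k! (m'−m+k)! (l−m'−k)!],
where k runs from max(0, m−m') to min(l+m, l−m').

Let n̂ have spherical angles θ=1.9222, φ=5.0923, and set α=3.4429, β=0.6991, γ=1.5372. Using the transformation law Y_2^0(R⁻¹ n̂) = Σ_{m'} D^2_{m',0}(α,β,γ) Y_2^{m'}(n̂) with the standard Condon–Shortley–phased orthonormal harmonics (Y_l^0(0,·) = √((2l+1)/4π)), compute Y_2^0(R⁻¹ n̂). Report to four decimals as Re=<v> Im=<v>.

Re=-0.2239 Im=0.0000

Need the full column D^2_{m',0} for m'=−2..2 at α=3.4429, β=0.6991, γ=1.5372.
cos(β/2)=0.939527, sin(β/2)=0.342475
d^2_{-2,0}: single k=2 term ⇒ +0.253602;  D = +0.208931+0.143741i
d^2_{-1,0}: k∈[1..2] ⇒ +0.695716 -0.092443 = +0.603274;  D = -0.576096-0.179033i
d^2_{0,0}: k∈[0..2] ⇒ +0.779178 -0.414130 +0.013757 = +0.378806;  D = +0.378806+0.000000i
d^2_{1,0}: k∈[0..1] ⇒ -0.695716 +0.092443 = -0.603274;  D = +0.576096-0.179033i
d^2_{2,0}: single k=0 term ⇒ +0.253602;  D = +0.208931-0.143741i
Y_2^{m'}(θ=1.9222,φ=5.0923) and Σ D·Y over m':
  (+0.2089+0.1437i)·(-0.2469+0.2345i)  (-0.5761-0.1790i)·(-0.0926-0.2319i)  (+0.3788+0.0000i)·(-0.2033+0.0000i)  (+0.5761-0.1790i)·(+0.0926-0.2319i)  (+0.2089-0.1437i)·(-0.2469-0.2345i)
Y_2^0(R⁻¹ n̂) = -0.223927-0.000000i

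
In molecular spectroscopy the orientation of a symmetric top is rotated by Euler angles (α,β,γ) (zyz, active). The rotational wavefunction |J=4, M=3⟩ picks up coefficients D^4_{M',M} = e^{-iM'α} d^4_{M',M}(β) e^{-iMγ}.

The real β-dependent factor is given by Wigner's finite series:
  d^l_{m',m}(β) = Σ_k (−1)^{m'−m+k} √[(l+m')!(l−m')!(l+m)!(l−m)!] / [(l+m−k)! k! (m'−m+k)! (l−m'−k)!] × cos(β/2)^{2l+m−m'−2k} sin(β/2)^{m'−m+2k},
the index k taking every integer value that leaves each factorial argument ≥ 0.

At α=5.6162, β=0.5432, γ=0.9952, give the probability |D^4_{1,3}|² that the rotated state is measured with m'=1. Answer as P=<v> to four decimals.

Split into d^4_{1,3}(β=0.5432) × two z-phases.
With c≡cos(β/2)=0.963343 and s≡sin(β/2)=0.268273, N=[120·6·5040·1]^{1/2}=1904.940944
k: max(0,(3)−(1))=2 … min(4+(3),4−(1))=3
  k=2: (−1)^0·1904.9409/(240)·0.9633^6·0.2683^2 = +0.456573
  k=3: (−1)^1·1904.9409/(144)·0.9633^4·0.2683^4 = -0.059013
d^4_{1,3}(0.5432) = +0.456573 -0.059013 = +0.397559
|D^4_{1,3}|² = |d^4_{1,3}(β)|² = (+0.397559)² = 0.158053 (the z-rotation phases have unit modulus)

P=0.1581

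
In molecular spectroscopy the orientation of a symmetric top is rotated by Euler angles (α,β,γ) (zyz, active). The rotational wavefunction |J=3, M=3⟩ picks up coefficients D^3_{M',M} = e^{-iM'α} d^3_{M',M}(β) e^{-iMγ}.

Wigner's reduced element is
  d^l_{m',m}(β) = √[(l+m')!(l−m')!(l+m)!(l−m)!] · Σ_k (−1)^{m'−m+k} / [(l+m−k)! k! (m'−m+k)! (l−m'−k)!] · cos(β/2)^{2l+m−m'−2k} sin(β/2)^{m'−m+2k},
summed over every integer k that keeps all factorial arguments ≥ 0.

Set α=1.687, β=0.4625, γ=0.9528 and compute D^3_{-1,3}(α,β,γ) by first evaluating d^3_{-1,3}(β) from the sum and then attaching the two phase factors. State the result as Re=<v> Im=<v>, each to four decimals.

Split into d^3_{-1,3}(β=0.4625) × two z-phases.
Half-angle: c=0.973381, s=0.229194. N=√(2·24·720·1)=185.903201
k: max(0,(3)−(-1))=4 … min(3+(3),3−(-1))=4
  k=4: (−1)^0·185.9032/(48)·0.9734^2·0.2292^4 = +0.010126
d^3_{-1,3}(0.4625) = +0.010126
Attach z-rotation phases: D = e^{-i(-1)(1.687)}·(+0.010126)·e^{-i(3)(0.9528)} = +0.003938-0.009329i

Re=0.0039 Im=-0.0093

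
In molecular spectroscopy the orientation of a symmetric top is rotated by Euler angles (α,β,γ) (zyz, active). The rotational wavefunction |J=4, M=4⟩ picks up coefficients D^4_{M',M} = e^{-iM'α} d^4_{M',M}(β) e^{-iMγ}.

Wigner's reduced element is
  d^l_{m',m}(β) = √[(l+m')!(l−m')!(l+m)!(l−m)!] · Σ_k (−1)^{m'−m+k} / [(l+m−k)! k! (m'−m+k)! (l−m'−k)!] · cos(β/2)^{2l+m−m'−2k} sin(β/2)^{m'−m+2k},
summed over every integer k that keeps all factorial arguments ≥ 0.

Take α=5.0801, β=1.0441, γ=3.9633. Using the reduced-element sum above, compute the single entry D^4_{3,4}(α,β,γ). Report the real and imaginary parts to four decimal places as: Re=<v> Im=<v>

First d^4_{3,4}(β=1.0441), then the phase factors e^{-i(3)α} and e^{-i(4)γ}:
With c≡cos(β/2)=0.866799 and s≡sin(β/2)=0.498658, N=[5040·1·40320·1]^{1/2}=14255.272709
The bounds max(0,m−m')=1 and min(l+m,l−m')=1 give 1 term
  k=1: (−1)^0·14255.2727/(5040)·0.8668^7·0.4987^1 = +0.518532
d^4_{3,4}(1.0441) = +0.518532
Phases: e^{-i·(3)·5.0801}=-0.892624-0.450802i, e^{-i·(4)·3.9633}=-0.989472+0.144727i ⇒ D=+0.491812+0.164307i

Re=0.4918 Im=0.1643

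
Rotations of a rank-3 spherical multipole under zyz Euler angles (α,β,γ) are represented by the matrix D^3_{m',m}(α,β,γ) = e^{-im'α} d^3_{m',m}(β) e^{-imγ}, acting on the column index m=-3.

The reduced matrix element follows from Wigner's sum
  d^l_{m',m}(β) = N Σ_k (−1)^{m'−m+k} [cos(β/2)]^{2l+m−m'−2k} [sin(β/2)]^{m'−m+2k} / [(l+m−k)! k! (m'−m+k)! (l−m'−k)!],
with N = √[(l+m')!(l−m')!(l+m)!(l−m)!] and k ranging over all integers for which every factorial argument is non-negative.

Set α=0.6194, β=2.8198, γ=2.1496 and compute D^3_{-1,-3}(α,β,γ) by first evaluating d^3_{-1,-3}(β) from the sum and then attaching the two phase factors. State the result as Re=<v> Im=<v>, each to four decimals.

Split into d^3_{-1,-3}(β=2.8198) × two z-phases.
Half-angle: c=0.160203, s=0.987084. N=√(2·24·1·720)=185.903201
The bounds max(0,m−m')=0 and min(l+m,l−m')=0 give 1 term
  k=0: (−1)^2·185.9032/(48)·0.1602^4·0.9871^2 = +0.002486
d^3_{-1,-3}(2.8198) = +0.002486
Attach z-rotation phases: D = e^{-i(-1)(0.6194)}·(+0.002486)·e^{-i(-3)(2.1496)} = +0.001758+0.001757i

Re=0.0018 Im=0.0018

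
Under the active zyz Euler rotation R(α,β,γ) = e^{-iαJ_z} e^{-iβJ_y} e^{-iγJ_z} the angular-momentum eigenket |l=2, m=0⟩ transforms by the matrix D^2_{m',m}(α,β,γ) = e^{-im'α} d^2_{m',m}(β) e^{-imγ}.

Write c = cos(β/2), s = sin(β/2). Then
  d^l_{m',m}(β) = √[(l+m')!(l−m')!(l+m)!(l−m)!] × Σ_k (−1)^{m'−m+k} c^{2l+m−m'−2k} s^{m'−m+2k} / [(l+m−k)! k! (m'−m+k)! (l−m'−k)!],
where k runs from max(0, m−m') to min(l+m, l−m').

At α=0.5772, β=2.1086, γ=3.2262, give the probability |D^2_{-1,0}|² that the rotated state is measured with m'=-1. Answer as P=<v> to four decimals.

P=0.2903

First d^2_{-1,0}(β=2.1086), then the phase factors e^{-i(-1)α} and e^{-i(0)γ}:
c=cos(2.1086/2)=0.493837, s=sin(2.1086/2)=0.869555; N=√[1·6·2·2]=4.898979
k: max(0,(0)−(-1))=1 … min(2+(0),2−(-1))=2
  k=1: (−1)^0·4.8990/(2)·0.4938^3·0.8696^1 = +0.256521
  k=2: (−1)^1·4.8990/(2)·0.4938^1·0.8696^3 = -0.795334
d^2_{-1,0}(2.1086) = +0.256521 -0.795334 = -0.538814
|D^2_{-1,0}|² = |d^2_{-1,0}(β)|² = (-0.538814)² = 0.290320 (the z-rotation phases have unit modulus)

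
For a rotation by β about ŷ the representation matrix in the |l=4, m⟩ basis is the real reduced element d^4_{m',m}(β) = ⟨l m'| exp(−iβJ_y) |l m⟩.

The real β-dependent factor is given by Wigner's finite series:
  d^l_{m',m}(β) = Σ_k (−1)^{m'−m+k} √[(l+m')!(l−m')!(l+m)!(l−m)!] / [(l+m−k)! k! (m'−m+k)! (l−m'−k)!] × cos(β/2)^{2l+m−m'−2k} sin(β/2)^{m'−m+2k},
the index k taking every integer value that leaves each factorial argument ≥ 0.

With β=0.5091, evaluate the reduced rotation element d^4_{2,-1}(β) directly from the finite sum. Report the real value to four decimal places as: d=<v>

d=-0.1725

d^4_{2,-1}(β=0.5091) via Wigner's sum:
c=cos(0.5091/2)=0.967777, s=sin(0.5091/2)=0.251810; N=√[720·2·6·120]=1018.233765
k: max(0,(-1)−(2))=0 … min(4+(-1),4−(2))=2
  k=0: (−1)^3·1018.2338/(72)·0.9678^5·0.2518^3 = -0.191694
  k=1: (−1)^4·1018.2338/(48)·0.9678^3·0.2518^5 = +0.019467
  k=2: (−1)^5·1018.2338/(240)·0.9678^1·0.2518^7 = -0.000264
d^4_{2,-1}(0.5091) = -0.191694 +0.019467 -0.000264 = -0.172491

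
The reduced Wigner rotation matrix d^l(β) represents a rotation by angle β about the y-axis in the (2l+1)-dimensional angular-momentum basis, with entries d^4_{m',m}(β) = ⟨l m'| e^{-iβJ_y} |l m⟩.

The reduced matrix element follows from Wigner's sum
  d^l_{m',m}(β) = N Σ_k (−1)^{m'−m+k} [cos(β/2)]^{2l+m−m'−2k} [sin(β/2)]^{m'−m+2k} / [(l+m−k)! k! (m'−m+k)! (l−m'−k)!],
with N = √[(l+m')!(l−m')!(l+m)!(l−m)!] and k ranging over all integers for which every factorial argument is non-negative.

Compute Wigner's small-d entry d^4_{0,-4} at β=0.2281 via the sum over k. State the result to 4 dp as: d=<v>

d^4_{0,-4}(β=0.2281) via Wigner's sum:
Half-angle: c=0.993503, s=0.113803. N=√(24·24·1·40320)=4819.161753
The bounds max(0,m−m')=0 and min(l+m,l−m')=0 give 1 term
  k=0: (−1)^4·4819.1618/(576)·0.9935^4·0.1138^4 = +0.001367
d^4_{0,-4}(0.2281) = +0.001367

d=0.0014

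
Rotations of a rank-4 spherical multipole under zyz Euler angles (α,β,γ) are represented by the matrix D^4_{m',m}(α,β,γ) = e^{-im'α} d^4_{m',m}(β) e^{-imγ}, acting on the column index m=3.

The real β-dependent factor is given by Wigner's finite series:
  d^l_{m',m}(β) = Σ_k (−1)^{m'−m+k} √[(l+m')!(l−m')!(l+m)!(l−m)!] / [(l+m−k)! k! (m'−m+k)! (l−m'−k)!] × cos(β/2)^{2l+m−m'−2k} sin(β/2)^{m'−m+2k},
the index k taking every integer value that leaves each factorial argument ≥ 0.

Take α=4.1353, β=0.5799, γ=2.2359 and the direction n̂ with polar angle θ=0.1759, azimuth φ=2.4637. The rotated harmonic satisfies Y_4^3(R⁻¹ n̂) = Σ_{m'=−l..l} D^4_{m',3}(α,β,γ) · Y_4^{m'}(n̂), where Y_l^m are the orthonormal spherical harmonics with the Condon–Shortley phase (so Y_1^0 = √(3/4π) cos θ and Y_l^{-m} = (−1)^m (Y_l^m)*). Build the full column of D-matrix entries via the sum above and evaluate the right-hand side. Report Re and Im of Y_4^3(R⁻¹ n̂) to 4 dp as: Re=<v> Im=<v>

Re=0.1764 Im=0.0938

Need the full column D^4_{m',3} for m'=−4..4 at α=4.1353, β=0.5799, γ=2.2359.
cos(β/2)=0.958258, sin(β/2)=0.285904
d^4_{-4,3}: single k=7 term ⇒ +0.000423;  D = -0.000388-0.000168i
d^4_{-3,3}: k∈[6..7] ⇒ +0.003511 -0.000045 = +0.003466;  D = +0.002890-0.001914i
d^4_{-2,3}: k∈[5..6] ⇒ +0.018868 -0.000560 = +0.018309;  D = +0.000145+0.018308i
d^4_{-1,3}: k∈[4..5] ⇒ +0.074530 -0.003981 = +0.070549;  D = -0.059426-0.038023i
d^4_{0,3}: k∈[3..4] ⇒ +0.223429 -0.019889 = +0.203540;  D = +0.185473-0.083834i
d^4_{1,3}: k∈[2..3] ⇒ +0.502351 -0.074530 = +0.427820;  D = -0.065021+0.422850i
d^4_{2,3}: k∈[1..2] ⇒ +0.793711 -0.211963 = +0.581748;  D = -0.433634-0.387804i
d^4_{3,3}: k∈[0..1] ⇒ +0.710985 -0.443032 = +0.267953;  D = +0.258667-0.069932i
d^4_{4,3}: single k=0 term ⇒ -0.599989;  D = +0.184771-0.570830i
Y_4^{m'}(θ=0.1759,φ=2.4637) and Σ D·Y over m':
  (-0.0004-0.0002i)·(-0.0004+0.0002i)  (+0.0029-0.0019i)·(+0.0029-0.0059i)  (+0.0001+0.0183i)·(+0.0126+0.0579i)  (-0.0594-0.0380i)·(-0.2403-0.1935i)  (+0.1855-0.0838i)·(+0.7202+0.0000i)  (-0.0650+0.4229i)·(+0.2403-0.1935i)  (-0.4336-0.3878i)·(+0.0126-0.0579i)  (+0.2587-0.0699i)·(-0.0029-0.0059i)  (+0.1848-0.5708i)·(-0.0004-0.0002i)
Y_4^3(R⁻¹ n̂) = +0.176356+0.093759i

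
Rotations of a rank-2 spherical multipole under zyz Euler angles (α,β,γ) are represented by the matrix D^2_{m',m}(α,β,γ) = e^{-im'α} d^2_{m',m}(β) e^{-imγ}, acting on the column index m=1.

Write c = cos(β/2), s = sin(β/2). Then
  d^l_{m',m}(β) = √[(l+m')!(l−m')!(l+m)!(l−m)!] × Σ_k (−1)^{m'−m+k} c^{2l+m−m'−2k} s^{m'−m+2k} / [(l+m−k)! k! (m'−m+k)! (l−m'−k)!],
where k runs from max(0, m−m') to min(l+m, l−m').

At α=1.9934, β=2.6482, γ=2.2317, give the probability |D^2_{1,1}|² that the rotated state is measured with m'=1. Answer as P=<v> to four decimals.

P=0.0271

D^2_{1,1}(1.9934,2.6482,2.2317) = e^{-i·1·1.9934}·d^2_{1,1}(2.6482)·e^{-i·1·2.2317}. Compute d first:
Half-angle: c=0.244202, s=0.969724. N=√(6·1·6·1)=6.000000
The bounds max(0,m−m')=0 and min(l+m,l−m')=1 give 2 terms
  k=0: (−1)^0·6.0000/(6)·0.2442^4·0.9697^0 = +0.003556
  k=1: (−1)^1·6.0000/(2)·0.2442^2·0.9697^2 = -0.168235
d^2_{1,1}(2.6482) = +0.003556 -0.168235 = -0.164678
|D^2_{1,1}|² = |d^2_{1,1}(β)|² = (-0.164678)² = 0.027119 (the z-rotation phases have unit modulus)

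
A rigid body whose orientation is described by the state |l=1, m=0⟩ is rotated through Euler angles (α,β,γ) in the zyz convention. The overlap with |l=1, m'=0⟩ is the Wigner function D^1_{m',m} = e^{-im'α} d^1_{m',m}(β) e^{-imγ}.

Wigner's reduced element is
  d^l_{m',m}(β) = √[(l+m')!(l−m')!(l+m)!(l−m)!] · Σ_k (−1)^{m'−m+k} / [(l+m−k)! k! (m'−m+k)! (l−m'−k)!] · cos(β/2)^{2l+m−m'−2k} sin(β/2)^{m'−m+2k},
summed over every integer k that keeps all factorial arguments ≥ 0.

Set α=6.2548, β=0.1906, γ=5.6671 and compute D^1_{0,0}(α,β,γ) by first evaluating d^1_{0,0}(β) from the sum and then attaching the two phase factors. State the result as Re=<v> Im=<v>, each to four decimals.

Split into d^1_{0,0}(β=0.1906) × two z-phases.
c=cos(0.1906/2)=0.995462, s=sin(0.1906/2)=0.095156; N=√[1·1·1·1]=1.000000
k∈{0,1} keeps every argument non-negative
  k=0: (−1)^0·1.0000/(1)·0.9955^2·0.0952^0 = +0.990945
  k=1: (−1)^1·1.0000/(1)·0.9955^0·0.0952^2 = -0.009055
d^1_{0,0}(0.1906) = +0.990945 -0.009055 = +0.981891
Attach z-rotation phases: D = e^{-i(0)(6.2548)}·(+0.981891)·e^{-i(0)(5.6671)} = +0.981891+0.000000i

Re=0.9819 Im=0.0000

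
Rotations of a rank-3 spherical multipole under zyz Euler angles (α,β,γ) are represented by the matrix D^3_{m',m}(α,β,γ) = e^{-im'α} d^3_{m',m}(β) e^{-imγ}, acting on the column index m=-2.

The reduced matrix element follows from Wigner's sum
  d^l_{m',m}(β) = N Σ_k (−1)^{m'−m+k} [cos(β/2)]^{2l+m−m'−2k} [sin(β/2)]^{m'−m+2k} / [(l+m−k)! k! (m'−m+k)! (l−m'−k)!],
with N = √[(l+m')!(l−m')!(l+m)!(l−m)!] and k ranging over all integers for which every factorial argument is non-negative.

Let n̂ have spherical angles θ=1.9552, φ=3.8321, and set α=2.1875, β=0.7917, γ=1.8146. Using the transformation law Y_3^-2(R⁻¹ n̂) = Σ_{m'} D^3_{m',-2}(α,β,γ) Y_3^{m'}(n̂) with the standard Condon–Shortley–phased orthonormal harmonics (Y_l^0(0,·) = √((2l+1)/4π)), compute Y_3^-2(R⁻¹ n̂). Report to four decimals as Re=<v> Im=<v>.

Need the full column D^3_{m',-2} for m'=−3..3 at α=2.1875, β=0.7917, γ=1.8146.
cos(β/2)=0.922669, sin(β/2)=0.385593
d^3_{-3,-2}: single k=1 term ⇒ +0.631589;  D = -0.454775-0.438273i
d^3_{-2,-2}: k∈[0..1] ⇒ +0.616987 -0.538780 = +0.078207;  D = -0.011704+0.077326i
d^3_{-1,-2}: k∈[0..1] ⇒ -0.815377 +0.284809 = -0.530568;  D = -0.473879+0.238623i
d^3_{0,-2}: k∈[0..1] ⇒ +0.590204 -0.103078 = +0.487125;  D = -0.430354-0.228225i
d^3_{1,-2}: k∈[0..1] ⇒ -0.284809 +0.024871 = -0.259938;  D = -0.033464-0.257775i
d^3_{2,-2}: k∈[0..1] ⇒ +0.094097 -0.003287 = +0.090810;  D = +0.066704-0.061620i
d^3_{3,-2}: single k=0 term ⇒ -0.019265;  D = +0.018848+0.003984i
Y_3^{m'}(θ=1.9552,φ=3.8321) and Σ D·Y over m':
  (-0.4548-0.4383i)·(+0.1596+0.2916i)  (-0.0117+0.0773i)·(-0.0621+0.3234i)  (-0.4739+0.2386i)·(+0.0686-0.0566i)  (-0.4304-0.2282i)·(+0.3214+0.0000i)  (-0.0335-0.2578i)·(-0.0686-0.0566i)  (+0.0667-0.0616i)·(-0.0621-0.3234i)  (+0.0188+0.0040i)·(-0.1596+0.2916i)
Y_3^-2(R⁻¹ n̂) = -0.166912-0.234597i

Re=-0.1669 Im=-0.2346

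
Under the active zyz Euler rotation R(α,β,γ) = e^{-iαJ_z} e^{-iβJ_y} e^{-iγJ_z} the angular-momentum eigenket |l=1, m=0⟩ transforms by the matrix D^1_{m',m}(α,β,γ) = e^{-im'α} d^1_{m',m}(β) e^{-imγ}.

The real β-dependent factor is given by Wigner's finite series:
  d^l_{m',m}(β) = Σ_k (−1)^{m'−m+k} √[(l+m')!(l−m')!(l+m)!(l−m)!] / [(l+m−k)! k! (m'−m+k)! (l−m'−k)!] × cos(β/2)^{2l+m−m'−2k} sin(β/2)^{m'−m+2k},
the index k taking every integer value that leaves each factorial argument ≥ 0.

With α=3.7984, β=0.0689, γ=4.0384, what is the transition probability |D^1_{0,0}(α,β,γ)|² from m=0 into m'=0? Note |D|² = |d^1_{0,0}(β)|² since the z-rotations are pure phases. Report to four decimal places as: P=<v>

P=0.9953

First d^1_{0,0}(β=0.0689), then the phase factors e^{-i(0)α} and e^{-i(0)γ}:
Half-angle: c=0.999407, s=0.034443. N=√(1·1·1·1)=1.000000
Admissible k: 0..1 (factorial args all ≥0)
  k=0: (−1)^0·1.0000/(1)·0.9994^2·0.0344^0 = +0.998814
  k=1: (−1)^1·1.0000/(1)·0.9994^0·0.0344^2 = -0.001186
d^1_{0,0}(0.0689) = +0.998814 -0.001186 = +0.997627
|D^1_{0,0}|² = |d^1_{0,0}(β)|² = (+0.997627)² = 0.995260 (the z-rotation phases have unit modulus)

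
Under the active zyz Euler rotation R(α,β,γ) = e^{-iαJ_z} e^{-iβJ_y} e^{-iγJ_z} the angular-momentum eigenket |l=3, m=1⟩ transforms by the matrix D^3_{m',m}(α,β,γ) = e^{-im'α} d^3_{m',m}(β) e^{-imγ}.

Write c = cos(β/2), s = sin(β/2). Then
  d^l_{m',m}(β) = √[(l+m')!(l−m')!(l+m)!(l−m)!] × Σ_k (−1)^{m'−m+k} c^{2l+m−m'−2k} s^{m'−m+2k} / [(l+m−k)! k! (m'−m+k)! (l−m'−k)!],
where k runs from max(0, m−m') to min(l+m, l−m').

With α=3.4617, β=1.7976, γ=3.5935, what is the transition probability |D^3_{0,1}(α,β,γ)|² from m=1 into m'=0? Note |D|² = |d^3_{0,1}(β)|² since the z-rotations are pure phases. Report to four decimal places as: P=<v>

P=0.0994

Split into d^3_{0,1}(β=1.7976) × two z-phases.
Half-angle: c=0.622550, s=0.782580. N=√(6·6·24·2)=41.569219
k: max(0,(1)−(0))=1 … min(3+(1),3−(0))=3
  k=1: (−1)^0·41.5692/(12)·0.6225^5·0.7826^1 = +0.253506
  k=2: (−1)^1·41.5692/(4)·0.6225^3·0.7826^3 = -1.201768
  k=3: (−1)^2·41.5692/(12)·0.6225^1·0.7826^5 = +0.633008
d^3_{0,1}(1.7976) = +0.253506 -1.201768 +0.633008 = -0.315253
|D^3_{0,1}|² = |d^3_{0,1}(β)|² = (-0.315253)² = 0.099384 (the z-rotation phases have unit modulus)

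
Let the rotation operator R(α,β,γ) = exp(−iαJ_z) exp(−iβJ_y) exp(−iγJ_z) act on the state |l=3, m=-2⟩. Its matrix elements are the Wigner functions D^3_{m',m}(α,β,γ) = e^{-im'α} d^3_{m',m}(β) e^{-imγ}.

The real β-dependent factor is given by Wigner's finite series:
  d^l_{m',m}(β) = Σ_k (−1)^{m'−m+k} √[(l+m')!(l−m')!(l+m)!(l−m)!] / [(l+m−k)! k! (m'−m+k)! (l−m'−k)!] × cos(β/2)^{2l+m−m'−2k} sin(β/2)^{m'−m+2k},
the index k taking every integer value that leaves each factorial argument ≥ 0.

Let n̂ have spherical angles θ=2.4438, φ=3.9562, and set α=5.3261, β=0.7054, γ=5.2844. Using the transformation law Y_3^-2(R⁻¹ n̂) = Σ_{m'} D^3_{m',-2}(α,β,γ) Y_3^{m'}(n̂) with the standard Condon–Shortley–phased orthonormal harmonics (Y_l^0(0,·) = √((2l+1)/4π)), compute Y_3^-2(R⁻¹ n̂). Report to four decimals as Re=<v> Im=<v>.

Re=-0.3575 Im=0.1384

Need the full column D^3_{m',-2} for m'=−3..3 at α=5.3261, β=0.7054, γ=5.2844.
cos(β/2)=0.938443, sin(β/2)=0.345433
d^3_{-3,-2}: single k=1 term ⇒ +0.615857;  D = +0.095951+0.608336i
d^3_{-2,-2}: k∈[0..1] ⇒ +0.683044 -0.462732 = +0.220312;  D = -0.158141+0.153390i
d^3_{-1,-2}: k∈[0..1] ⇒ -0.795068 +0.215449 = -0.579619;  D = +0.569520+0.107722i
d^3_{0,-2}: k∈[0..1] ⇒ +0.506898 -0.068680 = +0.438218;  D = -0.181394-0.398912i
d^3_{1,-2}: k∈[0..1] ⇒ -0.215449 +0.014596 = -0.200854;  D = -0.101592+0.173266i
d^3_{2,-2}: k∈[0..1] ⇒ +0.062696 -0.001699 = +0.060997;  D = +0.060785-0.005081i
d^3_{3,-2}: single k=0 term ⇒ -0.011306;  D = -0.007258-0.008668i
Y_3^{m'}(θ=2.4438,φ=3.9562) and Σ D·Y over m':
  (+0.0960+0.6083i)·(+0.0848+0.0711i)  (-0.1581+0.1534i)·(+0.0189+0.3227i)  (+0.5695+0.1077i)·(-0.2758+0.2924i)  (-0.1814-0.3989i)·(+0.0184+0.0000i)  (-0.1016+0.1733i)·(+0.2758+0.2924i)  (+0.0608-0.0051i)·(+0.0189-0.3227i)  (-0.0073-0.0087i)·(-0.0848+0.0711i)
Y_3^-2(R⁻¹ n̂) = -0.357472+0.138358i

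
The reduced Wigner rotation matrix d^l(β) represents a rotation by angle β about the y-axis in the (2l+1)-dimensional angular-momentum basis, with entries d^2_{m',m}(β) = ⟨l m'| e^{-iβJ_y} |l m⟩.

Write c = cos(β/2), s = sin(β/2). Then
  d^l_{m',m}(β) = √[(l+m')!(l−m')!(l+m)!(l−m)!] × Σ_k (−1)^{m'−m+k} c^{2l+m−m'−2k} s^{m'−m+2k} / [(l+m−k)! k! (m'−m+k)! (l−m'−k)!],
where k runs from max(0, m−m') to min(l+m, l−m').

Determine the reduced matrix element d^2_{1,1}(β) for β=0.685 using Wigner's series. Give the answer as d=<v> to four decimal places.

d=0.4869

d^2_{1,1}(β=0.685) via Wigner's sum:
c=cos(0.685/2)=0.941918, s=sin(0.685/2)=0.335843; N=√[6·1·6·1]=6.000000
k∈{0,1} keeps every argument non-negative
  k=0: (−1)^0·6.0000/(6)·0.9419^4·0.3358^0 = +0.787141
  k=1: (−1)^1·6.0000/(2)·0.9419^2·0.3358^2 = -0.300206
d^2_{1,1}(0.685) = +0.787141 -0.300206 = +0.486934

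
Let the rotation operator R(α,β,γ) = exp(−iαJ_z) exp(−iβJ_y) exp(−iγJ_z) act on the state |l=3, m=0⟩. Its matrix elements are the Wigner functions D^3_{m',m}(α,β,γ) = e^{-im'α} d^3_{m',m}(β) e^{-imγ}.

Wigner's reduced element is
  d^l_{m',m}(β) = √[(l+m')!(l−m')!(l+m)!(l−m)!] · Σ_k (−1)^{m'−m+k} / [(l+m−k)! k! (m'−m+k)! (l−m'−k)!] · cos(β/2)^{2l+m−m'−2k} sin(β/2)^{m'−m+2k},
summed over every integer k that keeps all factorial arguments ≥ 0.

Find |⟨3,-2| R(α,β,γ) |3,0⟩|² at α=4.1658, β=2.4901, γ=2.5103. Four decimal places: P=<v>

Split into d^3_{-2,0}(β=2.4901) × two z-phases.
With c≡cos(β/2)=0.320016 and s≡sin(β/2)=0.947412, N=[1·120·6·6]^{1/2}=65.726707
The bounds max(0,m−m')=2 and min(l+m,l−m')=3 give 2 terms
  k=2: (−1)^0·65.7267/(12)·0.3200^4·0.9474^2 = +0.051561
  k=3: (−1)^1·65.7267/(12)·0.3200^2·0.9474^4 = -0.451918
d^3_{-2,0}(2.4901) = +0.051561 -0.451918 = -0.400357
|D^3_{-2,0}|² = |d^3_{-2,0}(β)|² = (-0.400357)² = 0.160285 (the z-rotation phases have unit modulus)

P=0.1603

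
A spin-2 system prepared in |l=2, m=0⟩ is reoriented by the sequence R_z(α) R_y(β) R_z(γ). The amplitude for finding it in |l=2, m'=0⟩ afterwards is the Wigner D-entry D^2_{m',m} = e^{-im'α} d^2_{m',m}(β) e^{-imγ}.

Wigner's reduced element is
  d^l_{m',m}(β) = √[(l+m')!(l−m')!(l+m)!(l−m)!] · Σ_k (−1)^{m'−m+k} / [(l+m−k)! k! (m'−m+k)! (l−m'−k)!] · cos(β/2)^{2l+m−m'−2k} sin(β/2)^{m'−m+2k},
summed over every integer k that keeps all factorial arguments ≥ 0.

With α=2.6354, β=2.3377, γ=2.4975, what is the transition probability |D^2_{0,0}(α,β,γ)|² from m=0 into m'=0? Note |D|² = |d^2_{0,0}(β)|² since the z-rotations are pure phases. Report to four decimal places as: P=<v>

P=0.0494

D^2_{0,0}(2.6354,2.3377,2.4975) = e^{-i·0·2.6354}·d^2_{0,0}(2.3377)·e^{-i·0·2.4975}. Compute d first:
With c≡cos(β/2)=0.391210 and s≡sin(β/2)=0.920301, N=[2·2·2·2]^{1/2}=4.000000
Admissible k: 0..2 (factorial args all ≥0)
  k=0: (−1)^0·4.0000/(4)·0.3912^4·0.9203^0 = +0.023423
  k=1: (−1)^1·4.0000/(1)·0.3912^2·0.9203^2 = -0.518490
  k=2: (−1)^2·4.0000/(4)·0.3912^0·0.9203^4 = +0.717332
d^2_{0,0}(2.3377) = +0.023423 -0.518490 +0.717332 = +0.222265
|D^2_{0,0}|² = |d^2_{0,0}(β)|² = (+0.222265)² = 0.049402 (the z-rotation phases have unit modulus)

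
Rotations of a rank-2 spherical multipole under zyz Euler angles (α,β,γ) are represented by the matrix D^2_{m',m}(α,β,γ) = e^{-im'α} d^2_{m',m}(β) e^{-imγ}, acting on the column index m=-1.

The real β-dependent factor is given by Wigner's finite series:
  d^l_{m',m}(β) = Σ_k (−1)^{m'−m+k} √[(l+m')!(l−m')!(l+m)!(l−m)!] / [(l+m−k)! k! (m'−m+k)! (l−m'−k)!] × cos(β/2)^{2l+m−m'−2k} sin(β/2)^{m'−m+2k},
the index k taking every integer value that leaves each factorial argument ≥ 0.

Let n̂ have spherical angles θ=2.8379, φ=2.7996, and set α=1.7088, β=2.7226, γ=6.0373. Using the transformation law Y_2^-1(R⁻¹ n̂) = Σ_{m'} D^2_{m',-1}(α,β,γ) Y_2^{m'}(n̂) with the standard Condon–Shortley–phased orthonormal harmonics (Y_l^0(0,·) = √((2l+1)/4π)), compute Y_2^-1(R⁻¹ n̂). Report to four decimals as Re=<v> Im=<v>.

Need the full column D^2_{m',-1} for m'=−2..2 at α=1.7088, β=2.7226, γ=6.0373.
cos(β/2)=0.207967, sin(β/2)=0.978136
d^2_{-2,-1}: single k=1 term ⇒ +0.017596;  D = -0.017588-0.000530i
d^2_{-1,-1}: k∈[0..1] ⇒ +0.001871 -0.124139 = -0.122269;  D = -0.013165-0.121558i
d^2_{0,-1}: k∈[0..1] ⇒ -0.021551 +0.476725 = +0.455175;  D = +0.441484-0.110796i
d^2_{1,-1}: k∈[0..1] ⇒ +0.124139 -0.915370 = -0.791230;  D = +0.296339+0.733641i
d^2_{2,-1}: single k=0 term ⇒ -0.389244;  D = +0.337427-0.194047i
Y_2^{m'}(θ=2.8379,φ=2.7996) and Σ D·Y over m':
  (-0.0176-0.0005i)·(+0.0268+0.0218i)  (-0.0132-0.1216i)·(+0.2077+0.0739i)  (+0.4415-0.1108i)·(+0.5462+0.0000i)  (+0.2963+0.7336i)·(-0.2077+0.0739i)  (+0.3374-0.1940i)·(+0.0268-0.0218i)
Y_2^-1(R⁻¹ n̂) = +0.135930-0.230151i

Re=0.1359 Im=-0.2302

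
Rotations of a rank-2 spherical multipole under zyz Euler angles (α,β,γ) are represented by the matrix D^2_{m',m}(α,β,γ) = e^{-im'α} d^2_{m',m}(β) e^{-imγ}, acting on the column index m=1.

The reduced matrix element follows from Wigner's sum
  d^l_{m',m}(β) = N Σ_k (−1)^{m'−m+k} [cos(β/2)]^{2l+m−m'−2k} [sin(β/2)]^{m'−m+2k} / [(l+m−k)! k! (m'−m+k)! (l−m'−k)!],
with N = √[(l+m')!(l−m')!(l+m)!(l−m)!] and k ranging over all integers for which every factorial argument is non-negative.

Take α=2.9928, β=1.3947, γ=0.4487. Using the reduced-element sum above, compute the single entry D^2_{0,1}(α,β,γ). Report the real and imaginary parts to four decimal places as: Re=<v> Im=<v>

Split into d^2_{0,1}(β=1.3947) × two z-phases.
With c≡cos(β/2)=0.766547 and s≡sin(β/2)=0.642189, N=[2·2·6·1]^{1/2}=4.898979
The bounds max(0,m−m')=1 and min(l+m,l−m')=2 give 2 terms
  k=1: (−1)^0·4.8990/(2)·0.7665^3·0.6422^1 = +0.708523
  k=2: (−1)^1·4.8990/(2)·0.7665^1·0.6422^3 = -0.497281
d^2_{0,1}(1.3947) = +0.708523 -0.497281 = +0.211242
Phases: e^{-i·(0)·2.9928}=+1.000000+0.000000i, e^{-i·(1)·0.4487}=+0.901012-0.433795i ⇒ D=+0.190332-0.091636i

Re=0.1903 Im=-0.0916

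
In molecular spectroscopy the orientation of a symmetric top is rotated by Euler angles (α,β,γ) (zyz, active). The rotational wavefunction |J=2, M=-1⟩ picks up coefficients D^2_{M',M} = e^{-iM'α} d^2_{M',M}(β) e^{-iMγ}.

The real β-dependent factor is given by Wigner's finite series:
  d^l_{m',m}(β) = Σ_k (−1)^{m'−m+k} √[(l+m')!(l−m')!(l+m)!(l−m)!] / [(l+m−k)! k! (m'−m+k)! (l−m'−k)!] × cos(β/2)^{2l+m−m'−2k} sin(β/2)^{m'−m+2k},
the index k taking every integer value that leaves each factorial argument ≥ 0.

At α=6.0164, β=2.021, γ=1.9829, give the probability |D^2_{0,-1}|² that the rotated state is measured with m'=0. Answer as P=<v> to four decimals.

First d^2_{0,-1}(β=2.021), then the phase factors e^{-i(0)α} and e^{-i(-1)γ}:
c=cos(2.021/2)=0.531437, s=sin(2.021/2)=0.847098; N=√[2·2·1·6]=4.898979
k: max(0,(-1)−(0))=0 … min(2+(-1),2−(0))=1
  k=0: (−1)^1·4.8990/(2)·0.5314^3·0.8471^1 = -0.311433
  k=1: (−1)^2·4.8990/(2)·0.5314^1·0.8471^3 = +0.791276
d^2_{0,-1}(2.021) = -0.311433 +0.791276 = +0.479843
|D^2_{0,-1}|² = |d^2_{0,-1}(β)|² = (+0.479843)² = 0.230249 (the z-rotation phases have unit modulus)

P=0.2302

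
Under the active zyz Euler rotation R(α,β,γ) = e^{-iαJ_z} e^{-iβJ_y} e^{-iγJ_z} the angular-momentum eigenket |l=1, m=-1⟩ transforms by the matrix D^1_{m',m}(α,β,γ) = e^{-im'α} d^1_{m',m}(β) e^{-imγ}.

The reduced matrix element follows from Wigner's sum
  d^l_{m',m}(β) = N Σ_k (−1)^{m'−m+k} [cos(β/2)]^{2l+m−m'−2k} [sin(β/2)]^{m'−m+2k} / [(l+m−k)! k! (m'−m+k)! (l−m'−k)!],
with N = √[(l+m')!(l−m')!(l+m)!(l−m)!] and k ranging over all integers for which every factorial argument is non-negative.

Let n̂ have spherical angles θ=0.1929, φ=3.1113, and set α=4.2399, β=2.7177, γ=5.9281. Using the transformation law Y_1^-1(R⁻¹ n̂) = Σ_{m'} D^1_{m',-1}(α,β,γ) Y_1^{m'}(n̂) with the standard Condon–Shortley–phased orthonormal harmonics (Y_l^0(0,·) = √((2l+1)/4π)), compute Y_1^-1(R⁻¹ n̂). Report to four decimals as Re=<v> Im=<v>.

Need the full column D^1_{m',-1} for m'=−1..1 at α=4.2399, β=2.7177, γ=5.9281.
cos(β/2)=0.210363, sin(β/2)=0.977623
d^1_{-1,-1}: single k=0 term ⇒ +0.044253;  D = -0.032583-0.029944i
d^1_{0,-1}: single k=0 term ⇒ -0.290841;  D = -0.272698+0.101117i
d^1_{1,-1}: single k=0 term ⇒ +0.955747;  D = -0.111951+0.949168i
Y_1^{m'}(θ=0.1929,φ=3.1113) and Σ D·Y over m':
  (-0.0326-0.0299i)·(-0.0662-0.0020i)  (-0.2727+0.1011i)·(+0.4795+0.0000i)  (-0.1120+0.9492i)·(+0.0662-0.0020i)
Y_1^-1(R⁻¹ n̂) = -0.134180+0.113600i

Re=-0.1342 Im=0.1136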